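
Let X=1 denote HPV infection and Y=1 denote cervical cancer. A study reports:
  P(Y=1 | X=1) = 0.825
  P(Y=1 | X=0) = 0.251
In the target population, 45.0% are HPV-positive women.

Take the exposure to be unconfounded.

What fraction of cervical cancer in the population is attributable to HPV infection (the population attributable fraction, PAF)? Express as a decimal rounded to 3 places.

Let p₁ = 0.825, p₀ = 0.251.
Overall risk P(Y=1) = π·p₁ + (1−π)·p₀ = 0.45×0.825 + 0.55×0.251 = 0.5093.
Under exogeneity, PAF = [P(Y=1) − p₀] / P(Y=1).
PAF = (0.5093 − 0.251) / 0.5093 ≈ 0.5072

PAF ≈ 0.507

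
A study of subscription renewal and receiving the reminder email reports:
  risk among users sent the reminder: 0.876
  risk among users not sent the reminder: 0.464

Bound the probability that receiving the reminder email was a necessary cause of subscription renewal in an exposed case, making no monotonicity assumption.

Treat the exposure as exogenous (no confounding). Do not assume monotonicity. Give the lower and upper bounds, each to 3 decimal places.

Let p₁ = 0.876, p₀ = 0.464.
Under exogeneity alone the bounds on PN are max{0,(p₁−p₀)/p₁} ≤ PN ≤ min{1,(1−p₀)/p₁}.
  lower = (p₁ − p₀)/p₁ = 0.412 / 0.876 ≈ 0.4703
  upper = min{1, (1 − p₀)/p₁} = 0.536 / 0.876 ≈ 0.6119

0.470 ≤ PN ≤ 0.612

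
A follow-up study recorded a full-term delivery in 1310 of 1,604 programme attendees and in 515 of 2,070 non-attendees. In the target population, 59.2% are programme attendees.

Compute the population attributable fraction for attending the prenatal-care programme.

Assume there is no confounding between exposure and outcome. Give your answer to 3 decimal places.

PAF ≈ 0.575

p₁ = P(outcome | exposed) = 1310/1604 = 0.81671
p₀ = P(outcome | unexposed) = 515/2070 = 0.24879
Overall risk P(Y=1) = π·p₁ + (1−π)·p₀ = 0.592×0.81671 + 0.408×0.24879 = 0.585.
Under exogeneity, PAF = [P(Y=1) − p₀] / P(Y=1).
PAF = (0.585 − 0.24879) / 0.585 ≈ 0.5747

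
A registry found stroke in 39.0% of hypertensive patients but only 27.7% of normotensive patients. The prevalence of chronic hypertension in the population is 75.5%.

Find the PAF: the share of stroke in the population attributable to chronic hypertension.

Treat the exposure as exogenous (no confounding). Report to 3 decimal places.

p₁ = 0.39, p₀ = 0.277.
Overall risk P(Y=1) = π·p₁ + (1−π)·p₀ = 0.755×0.39 + 0.245×0.277 = 0.36231.
Under exogeneity, PAF = [P(Y=1) − p₀] / P(Y=1).
PAF = (0.36231 − 0.277) / 0.36231 ≈ 0.2355

PAF ≈ 0.235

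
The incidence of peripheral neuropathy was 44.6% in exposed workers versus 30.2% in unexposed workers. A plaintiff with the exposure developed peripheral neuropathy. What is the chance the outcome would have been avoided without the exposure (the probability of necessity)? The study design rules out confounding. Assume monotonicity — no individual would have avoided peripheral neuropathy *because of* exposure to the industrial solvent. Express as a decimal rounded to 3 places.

p₁ = 0.446, p₀ = 0.302.
Under exogeneity and monotonicity, PN = (p₁ − p₀) / p₁.
PN = (0.446 − 0.302) / 0.446 = 0.144 / 0.446 ≈ 0.3229

PN ≈ 0.323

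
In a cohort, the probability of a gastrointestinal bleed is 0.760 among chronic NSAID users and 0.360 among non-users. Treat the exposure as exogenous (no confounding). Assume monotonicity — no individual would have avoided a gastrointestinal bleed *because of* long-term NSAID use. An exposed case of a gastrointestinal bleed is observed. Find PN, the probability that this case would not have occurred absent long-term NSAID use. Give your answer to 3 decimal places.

Let p₁ = 0.76, p₀ = 0.36.
Under exogeneity and monotonicity, PN = (p₁ − p₀) / p₁.
PN = (0.76 − 0.36) / 0.76 = 0.4 / 0.76 ≈ 0.5263

PN ≈ 0.526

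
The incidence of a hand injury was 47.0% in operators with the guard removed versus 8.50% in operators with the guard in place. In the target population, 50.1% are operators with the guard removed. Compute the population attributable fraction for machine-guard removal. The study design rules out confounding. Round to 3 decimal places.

PAF ≈ 0.694

p₁ = 0.47, p₀ = 0.085.
Overall risk P(Y=1) = π·p₁ + (1−π)·p₀ = 0.501×0.47 + 0.499×0.085 = 0.27788.
Under exogeneity, PAF = [P(Y=1) − p₀] / P(Y=1).
PAF = (0.27788 − 0.085) / 0.27788 ≈ 0.6941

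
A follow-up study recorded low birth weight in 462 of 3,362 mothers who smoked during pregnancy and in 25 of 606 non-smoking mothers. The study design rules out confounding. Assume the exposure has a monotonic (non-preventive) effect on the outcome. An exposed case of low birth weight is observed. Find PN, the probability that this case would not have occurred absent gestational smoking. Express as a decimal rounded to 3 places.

PN ≈ 0.700

p₁ = P(outcome | exposed) = 462/3362 = 0.13742
p₀ = P(outcome | unexposed) = 25/606 = 0.041254
Under exogeneity and monotonicity, PN = (p₁ − p₀) / p₁.
PN = (0.13742 − 0.041254) / 0.13742 = 0.096164 / 0.13742 ≈ 0.6998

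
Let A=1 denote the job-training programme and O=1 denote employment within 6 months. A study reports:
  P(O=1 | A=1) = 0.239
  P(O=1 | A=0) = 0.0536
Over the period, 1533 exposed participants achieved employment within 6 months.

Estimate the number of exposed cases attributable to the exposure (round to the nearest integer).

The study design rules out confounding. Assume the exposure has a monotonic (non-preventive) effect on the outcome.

Let p₁ = 0.239, p₀ = 0.0536.
PN = (p₁ − p₀)/p₁ = (0.239 − 0.0536) / 0.239 ≈ 0.77573.
Attributable cases ≈ PN × (exposed cases) = 0.77573 × 1533 ≈ 1189.20.

about 1189 cases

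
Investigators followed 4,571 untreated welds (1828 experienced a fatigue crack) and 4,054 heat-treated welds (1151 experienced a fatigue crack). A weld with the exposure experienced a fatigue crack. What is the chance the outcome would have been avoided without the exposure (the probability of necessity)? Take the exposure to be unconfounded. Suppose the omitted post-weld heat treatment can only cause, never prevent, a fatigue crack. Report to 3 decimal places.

PN ≈ 0.290

p₁ = P(outcome | exposed) = 1828/4571 = 0.39991
p₀ = P(outcome | unexposed) = 1151/4054 = 0.28392
Under exogeneity and monotonicity, PN = (p₁ − p₀) / p₁.
PN = (0.39991 − 0.28392) / 0.39991 = 0.116 / 0.39991 ≈ 0.2901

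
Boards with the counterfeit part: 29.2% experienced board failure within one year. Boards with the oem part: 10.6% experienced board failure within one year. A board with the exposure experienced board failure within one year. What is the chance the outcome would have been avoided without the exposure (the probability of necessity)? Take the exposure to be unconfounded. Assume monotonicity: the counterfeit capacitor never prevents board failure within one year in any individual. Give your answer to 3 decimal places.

p₁ = 0.292, p₀ = 0.106.
Under exogeneity and monotonicity, PN = (p₁ − p₀) / p₁.
PN = (0.292 − 0.106) / 0.292 = 0.186 / 0.292 ≈ 0.6370

PN ≈ 0.637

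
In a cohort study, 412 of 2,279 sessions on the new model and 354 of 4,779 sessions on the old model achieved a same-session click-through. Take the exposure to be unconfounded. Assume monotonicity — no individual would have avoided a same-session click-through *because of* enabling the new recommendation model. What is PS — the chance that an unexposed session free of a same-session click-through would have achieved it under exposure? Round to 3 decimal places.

p₁ = P(outcome | exposed) = 412/2279 = 0.18078
p₀ = P(outcome | unexposed) = 354/4779 = 0.074074
Under exogeneity and monotonicity, PS = (p₁ − p₀) / (1 − p₀).
PS = (0.18078 − 0.074074) / (1 − 0.074074) = 0.10671 / 0.92593 ≈ 0.1152

PS ≈ 0.115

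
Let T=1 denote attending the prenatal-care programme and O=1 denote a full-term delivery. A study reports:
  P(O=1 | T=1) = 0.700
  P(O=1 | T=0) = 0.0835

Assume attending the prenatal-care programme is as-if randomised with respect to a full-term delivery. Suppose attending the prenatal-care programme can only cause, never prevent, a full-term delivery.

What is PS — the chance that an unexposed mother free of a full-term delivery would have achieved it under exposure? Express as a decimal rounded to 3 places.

PS ≈ 0.673

Let p₁ = 0.7, p₀ = 0.0835.
Under exogeneity and monotonicity, PS = (p₁ − p₀) / (1 − p₀).
PS = (0.7 − 0.0835) / (1 − 0.0835) = 0.6165 / 0.9165 ≈ 0.6727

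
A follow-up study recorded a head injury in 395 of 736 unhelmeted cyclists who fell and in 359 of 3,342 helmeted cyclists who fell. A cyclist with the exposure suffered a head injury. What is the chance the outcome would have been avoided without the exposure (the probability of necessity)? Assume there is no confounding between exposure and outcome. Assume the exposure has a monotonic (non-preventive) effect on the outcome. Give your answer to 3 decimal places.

p₁ = P(outcome | exposed) = 395/736 = 0.53668
p₀ = P(outcome | unexposed) = 359/3342 = 0.10742
Under exogeneity and monotonicity, PN = (p₁ − p₀) / p₁.
PN = (0.53668 − 0.10742) / 0.53668 = 0.42926 / 0.53668 ≈ 0.7998

PN ≈ 0.800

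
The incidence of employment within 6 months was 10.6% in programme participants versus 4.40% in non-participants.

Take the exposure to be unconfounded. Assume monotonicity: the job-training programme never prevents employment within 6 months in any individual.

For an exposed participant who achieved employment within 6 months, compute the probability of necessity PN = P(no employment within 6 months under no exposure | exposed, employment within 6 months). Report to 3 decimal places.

PN ≈ 0.585

p₁ = 0.106, p₀ = 0.044.
Under exogeneity and monotonicity, PN = (p₁ − p₀) / p₁.
PN = (0.106 − 0.044) / 0.106 = 0.062 / 0.106 ≈ 0.5849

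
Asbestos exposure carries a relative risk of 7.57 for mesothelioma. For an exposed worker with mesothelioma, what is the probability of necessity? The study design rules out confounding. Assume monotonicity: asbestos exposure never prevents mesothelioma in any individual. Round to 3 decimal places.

PN ≈ 0.868

Under exogeneity and monotonicity, PN = (RR − 1) / RR = 1 − 1/RR.
PN = (7.57 − 1) / 7.57 = 6.57 / 7.57 ≈ 0.8679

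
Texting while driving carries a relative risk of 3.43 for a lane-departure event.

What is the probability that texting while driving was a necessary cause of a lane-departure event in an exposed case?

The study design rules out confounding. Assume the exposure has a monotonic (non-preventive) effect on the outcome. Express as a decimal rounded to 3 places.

Under exogeneity and monotonicity, PN = (RR − 1) / RR = 1 − 1/RR.
PN = (3.43 − 1) / 3.43 = 2.43 / 3.43 ≈ 0.7085

PN ≈ 0.708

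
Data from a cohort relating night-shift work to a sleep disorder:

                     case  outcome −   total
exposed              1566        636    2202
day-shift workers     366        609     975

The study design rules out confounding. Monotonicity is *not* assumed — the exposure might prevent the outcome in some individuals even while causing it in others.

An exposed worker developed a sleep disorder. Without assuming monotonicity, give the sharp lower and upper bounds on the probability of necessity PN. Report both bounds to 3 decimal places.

p₁ = P(outcome | exposed) = 1566/2202 = 0.71117
p₀ = P(outcome | unexposed) = 366/975 = 0.37538
Under exogeneity alone the bounds on PN are max{0,(p₁−p₀)/p₁} ≤ PN ≤ min{1,(1−p₀)/p₁}.
  lower = (p₁ − p₀)/p₁ = 0.33579 / 0.71117 ≈ 0.4722
  upper = min{1, (1 − p₀)/p₁} = 0.62462 / 0.71117 ≈ 0.8783

0.472 ≤ PN ≤ 0.878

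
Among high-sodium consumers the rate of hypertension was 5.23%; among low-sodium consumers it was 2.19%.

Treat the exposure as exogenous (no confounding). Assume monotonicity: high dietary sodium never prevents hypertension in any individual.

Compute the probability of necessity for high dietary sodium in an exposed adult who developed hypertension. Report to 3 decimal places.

PN ≈ 0.581

p₁ = 0.0523, p₀ = 0.0219.
Under exogeneity and monotonicity, PN = (p₁ − p₀) / p₁.
PN = (0.0523 − 0.0219) / 0.0523 = 0.0304 / 0.0523 ≈ 0.5813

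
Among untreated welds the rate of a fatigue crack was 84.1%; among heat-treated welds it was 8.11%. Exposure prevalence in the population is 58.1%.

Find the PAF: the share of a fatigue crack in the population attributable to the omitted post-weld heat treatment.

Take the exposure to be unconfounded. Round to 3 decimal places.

p₁ = 0.841, p₀ = 0.0811.
Overall risk P(Y=1) = π·p₁ + (1−π)·p₀ = 0.581×0.841 + 0.419×0.0811 = 0.5226.
Under exogeneity, PAF = [P(Y=1) − p₀] / P(Y=1).
PAF = (0.5226 − 0.0811) / 0.5226 ≈ 0.8448

PAF ≈ 0.845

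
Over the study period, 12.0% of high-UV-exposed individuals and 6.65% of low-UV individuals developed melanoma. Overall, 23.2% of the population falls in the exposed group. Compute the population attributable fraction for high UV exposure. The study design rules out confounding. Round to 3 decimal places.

PAF ≈ 0.157

p₁ = 0.12, p₀ = 0.0665.
Overall risk P(Y=1) = π·p₁ + (1−π)·p₀ = 0.232×0.12 + 0.768×0.0665 = 0.078912.
Under exogeneity, PAF = [P(Y=1) − p₀] / P(Y=1).
PAF = (0.078912 − 0.0665) / 0.078912 ≈ 0.1573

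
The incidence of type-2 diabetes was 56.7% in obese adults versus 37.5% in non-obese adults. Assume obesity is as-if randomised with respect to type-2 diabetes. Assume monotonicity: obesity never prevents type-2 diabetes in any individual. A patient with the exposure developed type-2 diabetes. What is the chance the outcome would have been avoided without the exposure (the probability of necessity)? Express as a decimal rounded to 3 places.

PN ≈ 0.339

p₁ = 0.567, p₀ = 0.375.
Under exogeneity and monotonicity, PN = (p₁ − p₀) / p₁.
PN = (0.567 − 0.375) / 0.567 = 0.192 / 0.567 ≈ 0.3386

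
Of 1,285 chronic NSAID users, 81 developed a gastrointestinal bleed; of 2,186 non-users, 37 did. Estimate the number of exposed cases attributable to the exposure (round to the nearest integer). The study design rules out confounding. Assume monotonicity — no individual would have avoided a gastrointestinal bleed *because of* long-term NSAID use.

p₁ = P(outcome | exposed) = 81/1285 = 0.063035
p₀ = P(outcome | unexposed) = 37/2186 = 0.016926
PN = (p₁ − p₀)/p₁ = (0.063035 − 0.016926) / 0.063035 ≈ 0.73148.
Attributable cases ≈ PN × (exposed cases) = 0.73148 × 81 ≈ 59.25.

about 59 cases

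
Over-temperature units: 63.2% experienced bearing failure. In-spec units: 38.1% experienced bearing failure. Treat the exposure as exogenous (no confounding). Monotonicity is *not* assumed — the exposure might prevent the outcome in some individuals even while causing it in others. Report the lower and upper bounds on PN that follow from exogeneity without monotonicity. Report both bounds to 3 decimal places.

0.397 ≤ PN ≤ 0.979

p₁ = 0.632, p₀ = 0.381.
Under exogeneity alone the bounds on PN are max{0,(p₁−p₀)/p₁} ≤ PN ≤ min{1,(1−p₀)/p₁}.
  lower = (p₁ − p₀)/p₁ = 0.251 / 0.632 ≈ 0.3972
  upper = min{1, (1 − p₀)/p₁} = 0.619 / 0.632 ≈ 0.9794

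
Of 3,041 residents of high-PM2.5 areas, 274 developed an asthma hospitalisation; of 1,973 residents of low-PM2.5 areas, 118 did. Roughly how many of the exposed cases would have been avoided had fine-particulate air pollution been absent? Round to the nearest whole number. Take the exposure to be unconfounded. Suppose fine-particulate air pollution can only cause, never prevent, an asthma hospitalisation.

p₁ = P(outcome | exposed) = 274/3041 = 0.090102
p₀ = P(outcome | unexposed) = 118/1973 = 0.059807
PN = (p₁ − p₀)/p₁ = (0.090102 − 0.059807) / 0.090102 ≈ 0.33623.
Attributable cases ≈ PN × (exposed cases) = 0.33623 × 274 ≈ 92.13.

about 92 cases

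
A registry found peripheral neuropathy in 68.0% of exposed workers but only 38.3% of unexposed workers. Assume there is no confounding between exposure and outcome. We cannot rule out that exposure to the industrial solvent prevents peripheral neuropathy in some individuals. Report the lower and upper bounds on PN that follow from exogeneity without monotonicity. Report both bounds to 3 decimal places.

0.437 ≤ PN ≤ 0.907

p₁ = 0.68, p₀ = 0.383.
Under exogeneity alone the bounds on PN are max{0,(p₁−p₀)/p₁} ≤ PN ≤ min{1,(1−p₀)/p₁}.
  lower = (p₁ − p₀)/p₁ = 0.297 / 0.68 ≈ 0.4368
  upper = min{1, (1 − p₀)/p₁} = 0.617 / 0.68 ≈ 0.9074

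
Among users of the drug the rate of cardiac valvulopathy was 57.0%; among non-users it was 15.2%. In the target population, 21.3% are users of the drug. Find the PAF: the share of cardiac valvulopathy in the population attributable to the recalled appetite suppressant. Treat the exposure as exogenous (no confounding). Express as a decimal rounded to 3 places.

PAF ≈ 0.369

p₁ = 0.57, p₀ = 0.152.
Overall risk P(Y=1) = π·p₁ + (1−π)·p₀ = 0.213×0.57 + 0.787×0.152 = 0.24103.
Under exogeneity, PAF = [P(Y=1) − p₀] / P(Y=1).
PAF = (0.24103 − 0.152) / 0.24103 ≈ 0.3694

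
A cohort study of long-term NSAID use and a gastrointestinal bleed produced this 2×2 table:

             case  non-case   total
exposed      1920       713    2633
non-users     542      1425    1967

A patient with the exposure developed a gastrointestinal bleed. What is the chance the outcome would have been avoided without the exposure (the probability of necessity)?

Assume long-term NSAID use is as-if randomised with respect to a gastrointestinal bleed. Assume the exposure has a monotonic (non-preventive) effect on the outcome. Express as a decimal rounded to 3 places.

p₁ = P(outcome | exposed) = 1920/2633 = 0.72921
p₀ = P(outcome | unexposed) = 542/1967 = 0.27555
Under exogeneity and monotonicity, PN = (p₁ − p₀)/p₁.
PN = (0.72921 − 0.27555) / 0.72921 ≈ 0.6221

PN ≈ 0.622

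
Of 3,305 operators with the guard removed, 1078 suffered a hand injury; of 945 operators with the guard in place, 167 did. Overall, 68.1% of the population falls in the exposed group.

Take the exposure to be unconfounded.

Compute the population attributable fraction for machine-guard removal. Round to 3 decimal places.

PAF ≈ 0.365

p₁ = P(outcome | exposed) = 1078/3305 = 0.32617
p₀ = P(outcome | unexposed) = 167/945 = 0.17672
Overall risk P(Y=1) = π·p₁ + (1−π)·p₀ = 0.681×0.32617 + 0.319×0.17672 = 0.2785.
Under exogeneity, PAF = [P(Y=1) − p₀] / P(Y=1).
PAF = (0.2785 − 0.17672) / 0.2785 ≈ 0.3655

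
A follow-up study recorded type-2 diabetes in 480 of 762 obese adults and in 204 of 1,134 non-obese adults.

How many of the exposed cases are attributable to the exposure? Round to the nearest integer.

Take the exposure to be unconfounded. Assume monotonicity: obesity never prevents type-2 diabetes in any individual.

p₁ = P(outcome | exposed) = 480/762 = 0.62992
p₀ = P(outcome | unexposed) = 204/1134 = 0.17989
PN = (p₁ − p₀)/p₁ = (0.62992 − 0.17989) / 0.62992 ≈ 0.71442.
Attributable cases ≈ PN × (exposed cases) = 0.71442 × 480 ≈ 342.92.

about 343 cases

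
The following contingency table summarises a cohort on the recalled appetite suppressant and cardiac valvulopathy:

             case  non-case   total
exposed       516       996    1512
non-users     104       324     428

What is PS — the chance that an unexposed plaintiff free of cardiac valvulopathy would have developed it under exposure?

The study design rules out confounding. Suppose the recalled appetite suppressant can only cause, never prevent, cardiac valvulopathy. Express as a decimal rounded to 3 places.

p₁ = P(outcome | exposed) = 516/1512 = 0.34127
p₀ = P(outcome | unexposed) = 104/428 = 0.24299
Under exogeneity and monotonicity, PS = (p₁ − p₀) / (1 − p₀).
PS = (0.34127 − 0.24299) / (1 − 0.24299) = 0.098279 / 0.75701 ≈ 0.1298

PS ≈ 0.130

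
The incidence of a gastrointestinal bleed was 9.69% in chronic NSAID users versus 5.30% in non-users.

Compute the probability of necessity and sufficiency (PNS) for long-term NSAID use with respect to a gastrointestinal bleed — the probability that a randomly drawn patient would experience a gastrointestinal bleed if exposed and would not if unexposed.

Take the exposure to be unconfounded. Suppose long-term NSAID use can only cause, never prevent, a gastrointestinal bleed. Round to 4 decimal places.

p₁ = 0.0969, p₀ = 0.053.
Under exogeneity and monotonicity, PNS = p₁ − p₀.
PNS = 0.0969 − 0.053 = 0.0439

PNS ≈ 0.0439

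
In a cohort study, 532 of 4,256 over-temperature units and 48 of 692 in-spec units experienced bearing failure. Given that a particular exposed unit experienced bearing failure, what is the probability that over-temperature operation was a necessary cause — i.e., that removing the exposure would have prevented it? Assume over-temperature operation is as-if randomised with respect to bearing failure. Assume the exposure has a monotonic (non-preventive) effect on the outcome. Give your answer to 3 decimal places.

PN ≈ 0.445

p₁ = P(outcome | exposed) = 532/4256 = 0.125
p₀ = P(outcome | unexposed) = 48/692 = 0.069364
Under exogeneity and monotonicity, PN = (p₁ − p₀) / p₁.
PN = (0.125 − 0.069364) / 0.125 = 0.055636 / 0.125 ≈ 0.4451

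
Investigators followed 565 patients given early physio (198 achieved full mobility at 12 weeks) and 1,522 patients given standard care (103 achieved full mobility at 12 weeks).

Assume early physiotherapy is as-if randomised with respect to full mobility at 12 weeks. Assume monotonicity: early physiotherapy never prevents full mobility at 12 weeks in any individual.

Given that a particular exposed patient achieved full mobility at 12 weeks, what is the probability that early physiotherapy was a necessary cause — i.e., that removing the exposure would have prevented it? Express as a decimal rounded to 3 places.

PN ≈ 0.807

p₁ = P(outcome | exposed) = 198/565 = 0.35044
p₀ = P(outcome | unexposed) = 103/1522 = 0.067674
Under exogeneity and monotonicity, PN = (p₁ − p₀) / p₁.
PN = (0.35044 − 0.067674) / 0.35044 = 0.28277 / 0.35044 ≈ 0.8069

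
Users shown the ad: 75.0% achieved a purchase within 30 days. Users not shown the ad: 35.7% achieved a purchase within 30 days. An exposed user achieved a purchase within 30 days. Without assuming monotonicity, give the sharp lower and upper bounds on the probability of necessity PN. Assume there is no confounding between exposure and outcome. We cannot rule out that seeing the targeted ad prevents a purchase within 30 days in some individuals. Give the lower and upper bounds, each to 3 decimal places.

p₁ = 0.75, p₀ = 0.357.
Under exogeneity alone the bounds on PN are max{0,(p₁−p₀)/p₁} ≤ PN ≤ min{1,(1−p₀)/p₁}.
  lower = (p₁ − p₀)/p₁ = 0.393 / 0.75 ≈ 0.5240
  upper = min{1, (1 − p₀)/p₁} = 0.643 / 0.75 ≈ 0.8573

0.524 ≤ PN ≤ 0.857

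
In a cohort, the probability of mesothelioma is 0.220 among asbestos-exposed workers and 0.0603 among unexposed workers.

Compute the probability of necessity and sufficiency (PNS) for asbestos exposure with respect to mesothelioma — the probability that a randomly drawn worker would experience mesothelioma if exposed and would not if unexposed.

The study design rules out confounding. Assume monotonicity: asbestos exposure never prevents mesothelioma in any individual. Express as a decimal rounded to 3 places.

PNS ≈ 0.160

Let p₁ = 0.22, p₀ = 0.0603.
Under exogeneity and monotonicity, PNS = p₁ − p₀.
PNS = 0.22 − 0.0603 = 0.1597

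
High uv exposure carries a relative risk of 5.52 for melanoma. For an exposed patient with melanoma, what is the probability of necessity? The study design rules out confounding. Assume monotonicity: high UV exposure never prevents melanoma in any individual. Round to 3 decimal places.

Under exogeneity and monotonicity, PN = (RR − 1) / RR = 1 − 1/RR.
PN = (5.52 − 1) / 5.52 = 4.52 / 5.52 ≈ 0.8188

PN ≈ 0.819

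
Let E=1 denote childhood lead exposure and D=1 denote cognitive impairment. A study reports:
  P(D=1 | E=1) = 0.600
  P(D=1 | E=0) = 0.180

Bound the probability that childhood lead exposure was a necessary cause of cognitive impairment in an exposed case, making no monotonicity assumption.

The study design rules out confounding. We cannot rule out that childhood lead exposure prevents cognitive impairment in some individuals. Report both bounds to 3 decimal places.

0.700 ≤ PN ≤ 1.000

Let p₁ = 0.6, p₀ = 0.18.
Under exogeneity alone the bounds on PN are max{0,(p₁−p₀)/p₁} ≤ PN ≤ min{1,(1−p₀)/p₁}.
  lower = (p₁ − p₀)/p₁ = 0.42 / 0.6 ≈ 0.7000
  upper = min{1, (1 − p₀)/p₁} = 0.82 / 0.6 ≈ 1.3667 → capped at 1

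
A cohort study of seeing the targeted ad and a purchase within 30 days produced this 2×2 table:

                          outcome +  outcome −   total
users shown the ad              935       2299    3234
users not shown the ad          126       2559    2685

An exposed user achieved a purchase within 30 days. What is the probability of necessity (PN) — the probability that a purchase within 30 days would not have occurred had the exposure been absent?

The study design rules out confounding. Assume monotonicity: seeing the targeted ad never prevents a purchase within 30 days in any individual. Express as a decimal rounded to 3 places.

p₁ = P(outcome | exposed) = 935/3234 = 0.28912
p₀ = P(outcome | unexposed) = 126/2685 = 0.046927
Under exogeneity and monotonicity, PN = (p₁ − p₀)/p₁.
PN = (0.28912 − 0.046927) / 0.28912 ≈ 0.8377

PN ≈ 0.838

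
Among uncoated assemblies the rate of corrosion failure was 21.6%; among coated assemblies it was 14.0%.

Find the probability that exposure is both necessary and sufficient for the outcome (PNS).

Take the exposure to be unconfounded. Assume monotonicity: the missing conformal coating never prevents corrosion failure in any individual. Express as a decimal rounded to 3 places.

p₁ = 0.216, p₀ = 0.14.
Under exogeneity and monotonicity, PNS = p₁ − p₀.
PNS = 0.216 − 0.14 = 0.076

PNS ≈ 0.076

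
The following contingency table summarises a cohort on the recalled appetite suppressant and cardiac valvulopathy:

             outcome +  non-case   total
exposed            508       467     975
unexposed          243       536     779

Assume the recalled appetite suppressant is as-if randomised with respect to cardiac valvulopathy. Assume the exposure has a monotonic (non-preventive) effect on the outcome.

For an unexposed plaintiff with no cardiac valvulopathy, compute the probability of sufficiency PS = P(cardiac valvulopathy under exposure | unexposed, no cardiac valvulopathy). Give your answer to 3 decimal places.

p₁ = P(outcome | exposed) = 508/975 = 0.52103
p₀ = P(outcome | unexposed) = 243/779 = 0.31194
Under exogeneity and monotonicity, PS = (p₁ − p₀)/(1 − p₀).
PS = (0.52103 − 0.31194) / 0.68806 ≈ 0.3039

PS ≈ 0.304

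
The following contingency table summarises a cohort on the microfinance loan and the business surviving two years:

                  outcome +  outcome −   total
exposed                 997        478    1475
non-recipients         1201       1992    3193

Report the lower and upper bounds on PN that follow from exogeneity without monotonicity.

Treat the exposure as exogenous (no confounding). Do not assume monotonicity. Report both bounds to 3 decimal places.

p₁ = P(outcome | exposed) = 997/1475 = 0.67593
p₀ = P(outcome | unexposed) = 1201/3193 = 0.37614
Under exogeneity alone the bounds on PN are max{0,(p₁−p₀)/p₁} ≤ PN ≤ min{1,(1−p₀)/p₁}.
  lower = (p₁ − p₀)/p₁ = 0.2998 / 0.67593 ≈ 0.4435
  upper = min{1, (1 − p₀)/p₁} = 0.62386 / 0.67593 ≈ 0.9230

0.444 ≤ PN ≤ 0.923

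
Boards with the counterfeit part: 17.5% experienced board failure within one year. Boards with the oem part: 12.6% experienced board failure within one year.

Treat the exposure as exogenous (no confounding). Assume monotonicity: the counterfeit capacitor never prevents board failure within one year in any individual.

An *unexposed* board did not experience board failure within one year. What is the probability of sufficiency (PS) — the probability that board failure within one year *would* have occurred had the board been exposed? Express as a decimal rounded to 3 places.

p₁ = 0.175, p₀ = 0.126.
Under exogeneity and monotonicity, PS = (p₁ − p₀) / (1 − p₀).
PS = (0.175 − 0.126) / (1 − 0.126) = 0.049 / 0.874 ≈ 0.0561

PS ≈ 0.056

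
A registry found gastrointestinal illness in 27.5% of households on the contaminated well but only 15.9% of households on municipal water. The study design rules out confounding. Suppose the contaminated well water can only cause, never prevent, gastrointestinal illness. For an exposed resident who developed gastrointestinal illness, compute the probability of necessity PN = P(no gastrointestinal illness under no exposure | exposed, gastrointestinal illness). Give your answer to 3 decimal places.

PN ≈ 0.422

p₁ = 0.275, p₀ = 0.159.
Under exogeneity and monotonicity, PN = (p₁ − p₀) / p₁.
PN = (0.275 − 0.159) / 0.275 = 0.116 / 0.275 ≈ 0.4218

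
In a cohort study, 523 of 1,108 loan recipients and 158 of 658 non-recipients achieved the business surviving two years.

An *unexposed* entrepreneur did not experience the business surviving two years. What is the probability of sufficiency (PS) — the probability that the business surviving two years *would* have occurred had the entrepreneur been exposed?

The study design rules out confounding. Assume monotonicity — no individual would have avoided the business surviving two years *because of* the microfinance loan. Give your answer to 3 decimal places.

PS ≈ 0.305

p₁ = P(outcome | exposed) = 523/1108 = 0.47202
p₀ = P(outcome | unexposed) = 158/658 = 0.24012
Under exogeneity and monotonicity, PS = (p₁ − p₀) / (1 − p₀).
PS = (0.47202 − 0.24012) / (1 − 0.24012) = 0.2319 / 0.75988 ≈ 0.3052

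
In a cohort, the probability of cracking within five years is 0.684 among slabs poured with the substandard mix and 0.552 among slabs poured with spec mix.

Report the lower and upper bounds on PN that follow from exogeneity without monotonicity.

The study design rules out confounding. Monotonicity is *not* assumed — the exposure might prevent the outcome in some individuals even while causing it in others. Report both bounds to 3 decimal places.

Let p₁ = 0.684, p₀ = 0.552.
Under exogeneity alone the bounds on PN are max{0,(p₁−p₀)/p₁} ≤ PN ≤ min{1,(1−p₀)/p₁}.
  lower = (p₁ − p₀)/p₁ = 0.132 / 0.684 ≈ 0.1930
  upper = min{1, (1 − p₀)/p₁} = 0.448 / 0.684 ≈ 0.6550

0.193 ≤ PN ≤ 0.655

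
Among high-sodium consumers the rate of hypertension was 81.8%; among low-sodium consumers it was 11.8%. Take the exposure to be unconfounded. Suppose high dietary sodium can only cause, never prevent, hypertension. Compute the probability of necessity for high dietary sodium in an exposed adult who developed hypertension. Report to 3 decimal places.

PN ≈ 0.856

p₁ = 0.818, p₀ = 0.118.
Under exogeneity and monotonicity, PN = (p₁ − p₀) / p₁.
PN = (0.818 − 0.118) / 0.818 = 0.7 / 0.818 ≈ 0.8557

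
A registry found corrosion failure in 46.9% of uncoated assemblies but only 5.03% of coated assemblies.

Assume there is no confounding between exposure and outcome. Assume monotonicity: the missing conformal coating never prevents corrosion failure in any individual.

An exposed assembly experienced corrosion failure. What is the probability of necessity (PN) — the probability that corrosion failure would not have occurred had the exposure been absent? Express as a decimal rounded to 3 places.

PN ≈ 0.893

p₁ = 0.469, p₀ = 0.0503.
Under exogeneity and monotonicity, PN = (p₁ − p₀) / p₁.
PN = (0.469 − 0.0503) / 0.469 = 0.4187 / 0.469 ≈ 0.8928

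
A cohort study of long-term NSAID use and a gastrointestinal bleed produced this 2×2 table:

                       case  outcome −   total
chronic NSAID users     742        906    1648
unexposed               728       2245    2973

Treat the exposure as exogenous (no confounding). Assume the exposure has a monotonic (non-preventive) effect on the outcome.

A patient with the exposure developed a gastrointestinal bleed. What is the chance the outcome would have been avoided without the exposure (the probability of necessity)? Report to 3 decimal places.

PN ≈ 0.456

p₁ = P(outcome | exposed) = 742/1648 = 0.45024
p₀ = P(outcome | unexposed) = 728/2973 = 0.24487
Under exogeneity and monotonicity, PN = (p₁ − p₀)/p₁.
PN = (0.45024 − 0.24487) / 0.45024 ≈ 0.4561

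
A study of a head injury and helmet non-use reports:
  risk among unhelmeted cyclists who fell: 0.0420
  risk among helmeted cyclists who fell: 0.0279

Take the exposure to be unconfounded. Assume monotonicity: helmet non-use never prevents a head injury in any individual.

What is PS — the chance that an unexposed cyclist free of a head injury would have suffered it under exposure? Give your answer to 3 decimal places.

PS ≈ 0.015

Let p₁ = 0.042, p₀ = 0.0279.
Under exogeneity and monotonicity, PS = (p₁ − p₀) / (1 − p₀).
PS = (0.042 − 0.0279) / (1 − 0.0279) = 0.0141 / 0.9721 ≈ 0.0145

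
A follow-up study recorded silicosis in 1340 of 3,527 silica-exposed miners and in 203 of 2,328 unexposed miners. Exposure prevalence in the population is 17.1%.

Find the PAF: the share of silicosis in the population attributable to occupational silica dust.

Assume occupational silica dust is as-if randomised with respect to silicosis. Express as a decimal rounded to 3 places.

p₁ = P(outcome | exposed) = 1340/3527 = 0.37993
p₀ = P(outcome | unexposed) = 203/2328 = 0.087199
Overall risk P(Y=1) = π·p₁ + (1−π)·p₀ = 0.171×0.37993 + 0.829×0.087199 = 0.13726.
Under exogeneity, PAF = [P(Y=1) − p₀] / P(Y=1).
PAF = (0.13726 − 0.087199) / 0.13726 ≈ 0.3647

PAF ≈ 0.365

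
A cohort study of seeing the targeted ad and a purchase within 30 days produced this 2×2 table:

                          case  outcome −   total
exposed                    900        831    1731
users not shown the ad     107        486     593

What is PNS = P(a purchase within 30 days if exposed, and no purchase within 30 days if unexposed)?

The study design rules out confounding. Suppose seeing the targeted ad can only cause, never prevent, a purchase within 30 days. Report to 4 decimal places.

p₁ = P(outcome | exposed) = 900/1731 = 0.51993
p₀ = P(outcome | unexposed) = 107/593 = 0.18044
Under exogeneity and monotonicity, PNS = p₁ − p₀.
PNS = 0.51993 − 0.18044 = 0.33949

PNS ≈ 0.3395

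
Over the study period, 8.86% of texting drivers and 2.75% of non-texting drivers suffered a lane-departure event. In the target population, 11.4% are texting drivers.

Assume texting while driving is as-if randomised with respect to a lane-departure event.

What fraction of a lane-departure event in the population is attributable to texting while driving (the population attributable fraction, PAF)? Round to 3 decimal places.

p₁ = 0.0886, p₀ = 0.0275.
Overall risk P(Y=1) = π·p₁ + (1−π)·p₀ = 0.114×0.0886 + 0.886×0.0275 = 0.034465.
Under exogeneity, PAF = [P(Y=1) − p₀] / P(Y=1).
PAF = (0.034465 − 0.0275) / 0.034465 ≈ 0.2021

PAF ≈ 0.202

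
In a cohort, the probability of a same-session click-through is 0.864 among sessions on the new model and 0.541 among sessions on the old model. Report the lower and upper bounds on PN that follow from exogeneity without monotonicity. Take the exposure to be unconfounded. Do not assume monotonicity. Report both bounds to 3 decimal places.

0.374 ≤ PN ≤ 0.531

Let p₁ = 0.864, p₀ = 0.541.
Under exogeneity alone the bounds on PN are max{0,(p₁−p₀)/p₁} ≤ PN ≤ min{1,(1−p₀)/p₁}.
  lower = (p₁ − p₀)/p₁ = 0.323 / 0.864 ≈ 0.3738
  upper = min{1, (1 − p₀)/p₁} = 0.459 / 0.864 ≈ 0.5312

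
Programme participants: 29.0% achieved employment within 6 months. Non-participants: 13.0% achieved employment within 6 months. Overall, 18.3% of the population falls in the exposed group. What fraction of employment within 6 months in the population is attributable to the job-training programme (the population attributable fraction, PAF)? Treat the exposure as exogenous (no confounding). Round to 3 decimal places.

p₁ = 0.29, p₀ = 0.13.
Overall risk P(Y=1) = π·p₁ + (1−π)·p₀ = 0.183×0.29 + 0.817×0.13 = 0.15928.
Under exogeneity, PAF = [P(Y=1) − p₀] / P(Y=1).
PAF = (0.15928 − 0.13) / 0.15928 ≈ 0.1838

PAF ≈ 0.184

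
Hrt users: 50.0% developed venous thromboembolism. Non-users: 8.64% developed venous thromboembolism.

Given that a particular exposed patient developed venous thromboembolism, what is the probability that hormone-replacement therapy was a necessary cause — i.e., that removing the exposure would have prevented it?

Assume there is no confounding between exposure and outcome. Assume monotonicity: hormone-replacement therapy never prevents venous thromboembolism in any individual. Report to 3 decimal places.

PN ≈ 0.827

p₁ = 0.5, p₀ = 0.0864.
Under exogeneity and monotonicity, PN = (p₁ − p₀) / p₁.
PN = (0.5 − 0.0864) / 0.5 = 0.4136 / 0.5 ≈ 0.8272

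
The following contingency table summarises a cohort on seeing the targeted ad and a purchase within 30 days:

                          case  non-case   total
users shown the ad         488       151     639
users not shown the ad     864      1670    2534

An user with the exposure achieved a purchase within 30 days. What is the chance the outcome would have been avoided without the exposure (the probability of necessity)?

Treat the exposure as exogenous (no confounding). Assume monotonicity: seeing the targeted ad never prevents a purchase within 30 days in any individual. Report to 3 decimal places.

PN ≈ 0.554

p₁ = P(outcome | exposed) = 488/639 = 0.76369
p₀ = P(outcome | unexposed) = 864/2534 = 0.34096
Under exogeneity and monotonicity, PN = (p₁ − p₀)/p₁.
PN = (0.76369 − 0.34096) / 0.76369 ≈ 0.5535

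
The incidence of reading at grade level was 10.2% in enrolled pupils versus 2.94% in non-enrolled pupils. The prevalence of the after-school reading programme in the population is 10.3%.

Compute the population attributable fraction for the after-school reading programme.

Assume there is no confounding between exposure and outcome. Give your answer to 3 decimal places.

PAF ≈ 0.203

p₁ = 0.102, p₀ = 0.0294.
Overall risk P(Y=1) = π·p₁ + (1−π)·p₀ = 0.103×0.102 + 0.897×0.0294 = 0.036878.
Under exogeneity, PAF = [P(Y=1) − p₀] / P(Y=1).
PAF = (0.036878 − 0.0294) / 0.036878 ≈ 0.2028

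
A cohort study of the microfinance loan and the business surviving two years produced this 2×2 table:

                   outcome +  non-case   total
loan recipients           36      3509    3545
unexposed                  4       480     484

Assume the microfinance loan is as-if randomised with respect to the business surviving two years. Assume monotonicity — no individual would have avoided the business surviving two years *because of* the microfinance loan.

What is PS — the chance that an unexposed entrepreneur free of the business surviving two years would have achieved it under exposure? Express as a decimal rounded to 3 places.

PS ≈ 0.002

p₁ = P(outcome | exposed) = 36/3545 = 0.010155
p₀ = P(outcome | unexposed) = 4/484 = 0.0082645
Under exogeneity and monotonicity, PS = (p₁ − p₀)/(1 − p₀).
PS = (0.010155 − 0.0082645) / 0.99174 ≈ 0.0019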